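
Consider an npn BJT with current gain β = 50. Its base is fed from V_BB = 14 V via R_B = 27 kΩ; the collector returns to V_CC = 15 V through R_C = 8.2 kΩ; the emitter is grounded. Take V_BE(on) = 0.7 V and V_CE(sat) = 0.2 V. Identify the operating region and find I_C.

Assume active: I_B = (14 − 0.7)/27 = 0.493 mA, giving I_C = β·I_B = 24.6 mA.
But then V_CE = 15 − 24.6×8.2 = -187 V < V_CE(sat) = 0.2 V — impossible in the active region.
So the transistor is saturated. With V_CE = 0.2 V, I_C = (V_CC − 0.2)/R_C = 14.8/8.2 = 1.8 mA.
Check: β·I_B = 24.6 mA > I_C = 1.8 mA, confirming saturation.

saturation; I_C ≈ 1.8 mA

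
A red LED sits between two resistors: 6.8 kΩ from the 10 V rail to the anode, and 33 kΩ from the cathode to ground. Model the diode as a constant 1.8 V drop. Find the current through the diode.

I ≈ 0.21 mA

The two resistors are in series with the diode, so KVL gives 10 = I·6.8 + 1.8 + I·33.
I = (10 − 1.8) / (6.8 + 33) kΩ = 8.2 / 39.8 = 0.206 mA.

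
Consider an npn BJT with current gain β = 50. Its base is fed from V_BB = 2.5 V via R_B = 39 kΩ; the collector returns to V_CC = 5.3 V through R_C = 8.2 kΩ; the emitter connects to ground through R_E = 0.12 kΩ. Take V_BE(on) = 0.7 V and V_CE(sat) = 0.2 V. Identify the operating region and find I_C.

Assume active: I_B = (2.5 − 0.7)/(39 + 51×0.12) = 0.0399 mA, I_C = β·I_B = 1.99 mA.
Then V_CE = 5.3 − 1.99×8.2 − 2.03×0.12 = -11.3 V < 0.2 V — the active assumption fails.
Re-solve with V_CE = 0.2 V. KCL at the emitter: V_E/R_E = (V_BB−0.7−V_E)/R_B + (V_CC−0.2−V_E)/R_C, giving V_E = 0.0788 V.
I_C = (V_CC − 0.2 − V_E)/R_C = (5.1 − 0.0788)/8.2 = 0.612 mA.
Check: I_B = (1.8 − 0.0788)/39 = 0.0441 mA, and β·I_B = 2.21 mA > I_C, confirming saturation.

saturation; I_C ≈ 0.61 mA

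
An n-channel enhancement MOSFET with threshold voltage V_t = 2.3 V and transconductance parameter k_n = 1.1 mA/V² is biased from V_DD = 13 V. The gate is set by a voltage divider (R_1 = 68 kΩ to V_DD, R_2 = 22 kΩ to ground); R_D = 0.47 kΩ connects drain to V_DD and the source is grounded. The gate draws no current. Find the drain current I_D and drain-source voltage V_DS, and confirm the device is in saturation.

V_G = V_DD·R_2/(R_1+R_2) = 13×22/90 = 3.18 V. With the source grounded, V_GS = V_G = 3.18 V.
Assume saturation: I_D = (k_n/2)(V_GS − V_t)² = (1.1/2)×(3.18 − 2.3)² = 0.55×0.878² = 0.424 mA.
V_DS = V_DD − I_D·R_D = 13 − 0.424×0.47 = 12.8 V.
Saturation requires V_DS ≥ V_GS − V_t = 0.878 V; 12.8 ≥ 0.878 ✓.

I_D ≈ 0.42 mA, V_DS ≈ 13 V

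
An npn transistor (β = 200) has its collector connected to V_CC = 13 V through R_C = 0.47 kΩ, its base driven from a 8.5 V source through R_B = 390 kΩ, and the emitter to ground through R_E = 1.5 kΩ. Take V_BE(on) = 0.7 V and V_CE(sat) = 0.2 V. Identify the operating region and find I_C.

Assume active. Base-emitter loop: I_B = (V_BB − V_BE)/(R_B + (β+1)R_E) = (8.5 − 0.7)/(390 + 201×1.5) = 0.0113 mA.
I_C = β·I_B = 200×0.0113 = 2.26 mA.
V_CE = V_CC − I_C·R_C − I_E·R_E = 13 − 2.26×0.47 − 2.27×1.5 = 8.54 V > V_CE(sat), so the active-region assumption holds.

active; I_C ≈ 2.3 mA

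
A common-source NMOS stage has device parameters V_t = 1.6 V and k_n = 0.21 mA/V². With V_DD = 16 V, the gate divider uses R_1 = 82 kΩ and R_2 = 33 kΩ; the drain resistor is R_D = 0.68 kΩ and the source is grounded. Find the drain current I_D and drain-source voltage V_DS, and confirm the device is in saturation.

V_G = V_DD·R_2/(R_1+R_2) = 16×33/115 = 4.59 V. With the source grounded, V_GS = V_G = 4.59 V.
Assume saturation: I_D = (k_n/2)(V_GS − V_t)² = (0.21/2)×(4.59 − 1.6)² = 0.105×2.99² = 0.94 mA.
V_DS = V_DD − I_D·R_D = 16 − 0.94×0.68 = 15.4 V.
Saturation requires V_DS ≥ V_GS − V_t = 2.99 V; 15.4 ≥ 2.99 ✓.

I_D ≈ 0.94 mA, V_DS ≈ 15 V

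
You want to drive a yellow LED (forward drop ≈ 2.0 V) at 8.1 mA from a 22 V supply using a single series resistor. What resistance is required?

R ≈ 2.5 kΩ

The resistor drops V_S − V_D = 22 − 2.0 = 20 V at 8.1 mA.
R = 20 V / 8.1 mA = 2.47 kΩ.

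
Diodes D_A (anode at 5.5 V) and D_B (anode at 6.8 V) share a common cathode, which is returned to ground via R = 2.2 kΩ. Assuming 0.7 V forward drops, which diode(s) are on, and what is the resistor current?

Assume both conduct. Then node N would need to be at both 5.5−0.7 = 4.8 V and 6.8−0.7 = 6.1 V, which is impossible.
Assume only D_B conducts: V_N = 6.8 − 0.7 = 6.1 V, so I_R = 6.1/2.2 = 2.77 mA.
Check D_A: its anode-to-cathode voltage is 5.5 − 6.1 = -0.6 V < 0.7 V, so it is off. The assumption is consistent.

Only D_B conducts; I_R ≈ 2.8 mA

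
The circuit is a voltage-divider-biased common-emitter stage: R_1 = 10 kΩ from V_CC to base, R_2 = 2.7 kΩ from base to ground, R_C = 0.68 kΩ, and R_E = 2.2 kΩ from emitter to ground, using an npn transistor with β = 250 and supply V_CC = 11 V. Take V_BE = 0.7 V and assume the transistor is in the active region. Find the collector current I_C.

Thevenize the base divider: V_Th = V_CC·R_2/(R_1+R_2) = 11×2.7/12.7 = 2.34 V, R_Th = R_1‖R_2 = 2.13 kΩ.
Base-emitter loop: V_Th = I_B·R_Th + V_BE + (β+1)I_B·R_E, so I_B = (2.34 − 0.7) / (2.13 + 251×2.2) = 0.00296 mA.
I_C = β·I_B = 250×0.00296 = 0.739 mA, and I_E = (β+1)I_B = 0.742 mA.
V_CE = V_CC − I_C·R_C − I_E·R_E = 11 − 0.739×0.68 − 0.742×2.2 = 8.87 V.
V_CE = 8.87 V > 0.2 V confirms active-region operation.

I_C ≈ 0.74 mA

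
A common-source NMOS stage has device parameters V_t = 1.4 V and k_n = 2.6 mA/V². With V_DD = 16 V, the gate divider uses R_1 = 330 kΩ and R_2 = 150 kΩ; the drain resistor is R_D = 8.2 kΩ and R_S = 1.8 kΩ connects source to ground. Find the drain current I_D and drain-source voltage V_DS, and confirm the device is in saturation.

V_G = V_DD·R_2/(R_1+R_2) = 16×150/480 = 5 V.
Assume saturation: I_D = (k_n/2)(V_GS − V_t)² with V_GS = V_G − I_D·R_S = 5 − 1.8·I_D.
Substituting gives 4.21·I_D² − 17.8·I_D + 16.8 = 0, with roots I_D = 1.42 or 2.82 mA.
The root I_D = 2.82 mA gives V_GS = -0.0723 V ≤ V_t, so take I_D = 1.42 mA.
Then V_GS = 2.44 V and V_DS = V_DD − I_D(R_D+R_S) = 16 − 1.42×10 = 1.81 V.
Saturation requires V_DS ≥ V_GS − V_t = 1.04 V; 1.81 ≥ 1.04 ✓.

I_D ≈ 1.4 mA, V_DS ≈ 1.8 V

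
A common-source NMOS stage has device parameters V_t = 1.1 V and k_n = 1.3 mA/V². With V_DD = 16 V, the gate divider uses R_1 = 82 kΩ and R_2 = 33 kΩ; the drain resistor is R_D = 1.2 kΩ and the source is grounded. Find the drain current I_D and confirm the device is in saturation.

V_G = V_DD·R_2/(R_1+R_2) = 16×33/115 = 4.59 V. With the source grounded, V_GS = V_G = 4.59 V.
Assume saturation: I_D = (k_n/2)(V_GS − V_t)² = (1.3/2)×(4.59 − 1.1)² = 0.65×3.49² = 7.92 mA.
V_DS = V_DD − I_D·R_D = 16 − 7.92×1.2 = 6.49 V.
Saturation requires V_DS ≥ V_GS − V_t = 3.49 V; 6.49 ≥ 3.49 ✓.

I_D ≈ 7.9 mA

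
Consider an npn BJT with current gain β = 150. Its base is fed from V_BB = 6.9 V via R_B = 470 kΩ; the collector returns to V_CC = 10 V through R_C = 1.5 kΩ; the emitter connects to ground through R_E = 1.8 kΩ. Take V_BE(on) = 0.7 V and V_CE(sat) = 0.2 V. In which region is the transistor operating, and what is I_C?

active; I_C ≈ 1.3 mA

Assume active. Base-emitter loop: I_B = (V_BB − V_BE)/(R_B + (β+1)R_E) = (6.9 − 0.7)/(470 + 151×1.8) = 0.00836 mA.
I_C = β·I_B = 150×0.00836 = 1.25 mA.
V_CE = V_CC − I_C·R_C − I_E·R_E = 10 − 1.25×1.5 − 1.26×1.8 = 5.85 V > V_CE(sat), so the active-region assumption holds.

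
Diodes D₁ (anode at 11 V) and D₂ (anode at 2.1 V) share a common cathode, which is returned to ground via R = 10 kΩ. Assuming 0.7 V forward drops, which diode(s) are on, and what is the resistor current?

Only D₁ conducts; I_R ≈ 1 mA

Assume both conduct. Then node N would need to be at both 11−0.7 = 10.3 V and 2.1−0.7 = 1.4 V, which is impossible.
Assume only D₁ conducts: V_N = 11 − 0.7 = 10.3 V, so I_R = 10.3/10 = 1.03 mA.
Check D₂: its anode-to-cathode voltage is 2.1 − 10.3 = -8.2 V < 0.7 V, so it is off. The assumption is consistent.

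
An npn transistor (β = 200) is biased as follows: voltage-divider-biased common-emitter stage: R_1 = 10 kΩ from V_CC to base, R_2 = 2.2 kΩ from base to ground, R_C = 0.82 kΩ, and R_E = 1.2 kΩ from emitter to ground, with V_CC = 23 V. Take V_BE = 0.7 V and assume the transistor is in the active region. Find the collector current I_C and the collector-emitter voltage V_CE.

Thevenize the base divider: V_Th = V_CC·R_2/(R_1+R_2) = 23×2.2/12.2 = 4.15 V, R_Th = R_1‖R_2 = 1.8 kΩ.
Base-emitter loop: V_Th = I_B·R_Th + V_BE + (β+1)I_B·R_E, so I_B = (4.15 − 0.7) / (1.8 + 201×1.2) = 0.0142 mA.
I_C = β·I_B = 200×0.0142 = 2.84 mA, and I_E = (β+1)I_B = 2.85 mA.
V_CE = V_CC − I_C·R_C − I_E·R_E = 23 − 2.84×0.82 − 2.85×1.2 = 17.3 V.
V_CE = 17.3 V > 0.2 V confirms active-region operation.

I_C ≈ 2.8 mA, V_CE ≈ 17 V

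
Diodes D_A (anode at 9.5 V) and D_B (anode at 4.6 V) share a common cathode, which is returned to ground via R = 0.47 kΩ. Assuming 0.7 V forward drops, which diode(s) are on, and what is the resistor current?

Only D_A conducts; I_R ≈ 19 mA

Assume both conduct. Then node N would need to be at both 9.5−0.7 = 8.8 V and 4.6−0.7 = 3.9 V, which is impossible.
Assume only D_A conducts: V_N = 9.5 − 0.7 = 8.8 V, so I_R = 8.8/0.47 = 18.7 mA.
Check D_B: its anode-to-cathode voltage is 4.6 − 8.8 = -4.2 V < 0.7 V, so it is off. The assumption is consistent.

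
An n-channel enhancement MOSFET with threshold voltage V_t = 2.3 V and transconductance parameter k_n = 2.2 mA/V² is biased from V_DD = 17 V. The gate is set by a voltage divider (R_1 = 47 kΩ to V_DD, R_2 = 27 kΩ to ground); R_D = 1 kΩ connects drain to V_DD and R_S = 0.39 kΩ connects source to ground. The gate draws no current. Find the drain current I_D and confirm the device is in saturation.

V_G = V_DD·R_2/(R_1+R_2) = 17×27/74 = 6.2 V.
Assume saturation: I_D = (k_n/2)(V_GS − V_t)² with V_GS = V_G − I_D·R_S = 6.2 − 0.39·I_D.
Substituting gives 0.167·I_D² − 4.35·I_D + 16.8 = 0, with roots I_D = 4.7 or 21.3 mA.
The root I_D = 21.3 mA gives V_GS = -2.1 V ≤ V_t, so take I_D = 4.7 mA.
Then V_GS = 4.37 V and V_DS = V_DD − I_D(R_D+R_S) = 17 − 4.7×1.39 = 10.5 V.
Saturation requires V_DS ≥ V_GS − V_t = 2.07 V; 10.5 ≥ 2.07 ✓.

I_D ≈ 4.7 mA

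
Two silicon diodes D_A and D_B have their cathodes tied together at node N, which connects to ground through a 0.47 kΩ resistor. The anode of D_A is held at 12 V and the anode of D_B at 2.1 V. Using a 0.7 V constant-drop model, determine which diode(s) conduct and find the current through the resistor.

Assume both conduct. Then node N would need to be at both 12−0.7 = 11.3 V and 2.1−0.7 = 1.4 V, which is impossible.
Assume only D_A conducts: V_N = 12 − 0.7 = 11.3 V, so I_R = 11.3/0.47 = 24 mA.
Check D_B: its anode-to-cathode voltage is 2.1 − 11.3 = -9.2 V < 0.7 V, so it is off. The assumption is consistent.

Only D_A conducts; I_R ≈ 24 mA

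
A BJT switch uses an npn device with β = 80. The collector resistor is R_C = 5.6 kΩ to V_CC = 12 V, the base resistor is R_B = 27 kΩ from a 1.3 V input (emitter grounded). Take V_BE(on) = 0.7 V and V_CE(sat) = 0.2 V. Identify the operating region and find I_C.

Assume active. Base-emitter loop: I_B = (V_BB − V_BE)/R_B = (1.3 − 0.7)/27 = 0.0222 mA.
I_C = β·I_B = 80×0.0222 = 1.78 mA.
V_CE = V_CC − I_C·R_C = 12 − 1.78×5.6 = 2.04 V > V_CE(sat), so the active-region assumption holds.

active; I_C ≈ 1.8 mA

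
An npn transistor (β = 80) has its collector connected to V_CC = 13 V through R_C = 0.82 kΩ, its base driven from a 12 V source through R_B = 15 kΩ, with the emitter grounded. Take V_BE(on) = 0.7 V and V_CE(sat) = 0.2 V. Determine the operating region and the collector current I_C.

saturation; I_C ≈ 16 mA

Assume active: I_B = (12 − 0.7)/15 = 0.753 mA, giving I_C = β·I_B = 60.3 mA.
But then V_CE = 13 − 60.3×0.82 = -36.4 V < V_CE(sat) = 0.2 V — impossible in the active region.
So the transistor is saturated. With V_CE = 0.2 V, I_C = (V_CC − 0.2)/R_C = 12.8/0.82 = 15.6 mA.
Check: β·I_B = 60.3 mA > I_C = 15.6 mA, confirming saturation.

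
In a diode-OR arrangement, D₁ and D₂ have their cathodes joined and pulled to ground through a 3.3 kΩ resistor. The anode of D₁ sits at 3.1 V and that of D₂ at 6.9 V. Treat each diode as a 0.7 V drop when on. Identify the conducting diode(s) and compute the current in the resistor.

Assume both conduct. Then node N would need to be at both 3.1−0.7 = 2.4 V and 6.9−0.7 = 6.2 V, which is impossible.
Assume only D₂ conducts: V_N = 6.9 − 0.7 = 6.2 V, so I_R = 6.2/3.3 = 1.88 mA.
Check D₁: its anode-to-cathode voltage is 3.1 − 6.2 = -3.1 V < 0.7 V, so it is off. The assumption is consistent.

Only D₂ conducts; I_R ≈ 1.9 mA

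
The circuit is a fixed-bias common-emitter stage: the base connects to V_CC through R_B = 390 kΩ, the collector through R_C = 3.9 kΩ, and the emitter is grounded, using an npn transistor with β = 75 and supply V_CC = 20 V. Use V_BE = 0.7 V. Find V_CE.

Base loop: V_CC = I_B·R_B + V_BE, so I_B = (20 − 0.7)/390 kΩ = 0.0495 mA.
In the active region I_C = β·I_B = 75 × 0.0495 = 3.71 mA.
Collector loop: V_CE = V_CC − I_C·R_C = 20 − 3.71×3.9 = 5.53 V.
Since V_CE = 5.53 V > V_CE(sat) ≈ 0.2 V, the transistor is in the active region as assumed.

V_CE ≈ 5.5 V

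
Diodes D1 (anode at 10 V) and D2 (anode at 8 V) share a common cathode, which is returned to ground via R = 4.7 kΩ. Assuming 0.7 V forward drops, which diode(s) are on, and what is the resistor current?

Assume both conduct. Then node N would need to be at both 10−0.7 = 9.3 V and 8−0.7 = 7.3 V, which is impossible.
Assume only D1 conducts: V_N = 10 − 0.7 = 9.3 V, so I_R = 9.3/4.7 = 1.98 mA.
Check D2: its anode-to-cathode voltage is 8 − 9.3 = -1.3 V < 0.7 V, so it is off. The assumption is consistent.

Only D1 conducts; I_R ≈ 2 mA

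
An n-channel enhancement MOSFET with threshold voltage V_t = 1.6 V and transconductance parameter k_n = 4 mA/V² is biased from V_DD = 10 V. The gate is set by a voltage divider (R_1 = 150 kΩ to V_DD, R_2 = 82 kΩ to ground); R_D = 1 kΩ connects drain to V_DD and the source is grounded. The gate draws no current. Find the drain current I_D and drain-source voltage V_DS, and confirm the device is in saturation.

I_D ≈ 7.5 mA, V_DS ≈ 2.5 V

V_G = V_DD·R_2/(R_1+R_2) = 10×82/232 = 3.53 V. With the source grounded, V_GS = V_G = 3.53 V.
Assume saturation: I_D = (k_n/2)(V_GS − V_t)² = (4/2)×(3.53 − 1.6)² = 2×1.93² = 7.48 mA.
V_DS = V_DD − I_D·R_D = 10 − 7.48×1 = 2.52 V.
Saturation requires V_DS ≥ V_GS − V_t = 1.93 V; 2.52 ≥ 1.93 ✓.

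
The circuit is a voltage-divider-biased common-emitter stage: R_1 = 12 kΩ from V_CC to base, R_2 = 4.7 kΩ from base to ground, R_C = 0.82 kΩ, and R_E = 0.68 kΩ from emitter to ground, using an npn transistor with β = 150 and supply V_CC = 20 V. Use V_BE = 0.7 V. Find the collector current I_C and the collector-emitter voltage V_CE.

Thevenize the base divider: V_Th = V_CC·R_2/(R_1+R_2) = 20×4.7/16.7 = 5.63 V, R_Th = R_1‖R_2 = 3.38 kΩ.
Base-emitter loop: V_Th = I_B·R_Th + V_BE + (β+1)I_B·R_E, so I_B = (5.63 − 0.7) / (3.38 + 151×0.68) = 0.0465 mA.
I_C = β·I_B = 150×0.0465 = 6.97 mA, and I_E = (β+1)I_B = 7.02 mA.
V_CE = V_CC − I_C·R_C − I_E·R_E = 20 − 6.97×0.82 − 7.02×0.68 = 9.51 V.
V_CE = 9.51 V > 0.2 V confirms active-region operation.

I_C ≈ 7 mA, V_CE ≈ 9.5 V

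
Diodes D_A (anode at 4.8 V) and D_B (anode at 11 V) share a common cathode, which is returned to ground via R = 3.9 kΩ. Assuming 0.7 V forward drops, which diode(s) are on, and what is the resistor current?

Assume both conduct. Then node N would need to be at both 4.8−0.7 = 4.1 V and 11−0.7 = 10.3 V, which is impossible.
Assume only D_B conducts: V_N = 11 − 0.7 = 10.3 V, so I_R = 10.3/3.9 = 2.64 mA.
Check D_A: its anode-to-cathode voltage is 4.8 − 10.3 = -5.5 V < 0.7 V, so it is off. The assumption is consistent.

Only D_B conducts; I_R ≈ 2.6 mA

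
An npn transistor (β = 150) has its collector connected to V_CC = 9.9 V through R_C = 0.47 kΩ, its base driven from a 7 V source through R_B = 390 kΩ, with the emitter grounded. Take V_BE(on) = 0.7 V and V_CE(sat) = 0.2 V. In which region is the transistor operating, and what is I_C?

Assume active. Base-emitter loop: I_B = (V_BB − V_BE)/R_B = (7 − 0.7)/390 = 0.0162 mA.
I_C = β·I_B = 150×0.0162 = 2.42 mA.
V_CE = V_CC − I_C·R_C = 9.9 − 2.42×0.47 = 8.76 V > V_CE(sat), so the active-region assumption holds.

active; I_C ≈ 2.4 mA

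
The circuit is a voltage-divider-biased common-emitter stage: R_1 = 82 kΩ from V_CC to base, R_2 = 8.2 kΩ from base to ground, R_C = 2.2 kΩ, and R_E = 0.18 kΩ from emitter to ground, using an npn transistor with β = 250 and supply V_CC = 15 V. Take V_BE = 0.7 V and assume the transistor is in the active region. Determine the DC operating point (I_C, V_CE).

I_C ≈ 3.2 mA, V_CE ≈ 7.5 V

Thevenize the base divider: V_Th = V_CC·R_2/(R_1+R_2) = 15×8.2/90.2 = 1.36 V, R_Th = R_1‖R_2 = 7.45 kΩ.
Base-emitter loop: V_Th = I_B·R_Th + V_BE + (β+1)I_B·R_E, so I_B = (1.36 − 0.7) / (7.45 + 251×0.18) = 0.0126 mA.
I_C = β·I_B = 250×0.0126 = 3.15 mA, and I_E = (β+1)I_B = 3.16 mA.
V_CE = V_CC − I_C·R_C − I_E·R_E = 15 − 3.15×2.2 − 3.16×0.18 = 7.5 V.
V_CE = 7.5 V > 0.2 V confirms active-region operation.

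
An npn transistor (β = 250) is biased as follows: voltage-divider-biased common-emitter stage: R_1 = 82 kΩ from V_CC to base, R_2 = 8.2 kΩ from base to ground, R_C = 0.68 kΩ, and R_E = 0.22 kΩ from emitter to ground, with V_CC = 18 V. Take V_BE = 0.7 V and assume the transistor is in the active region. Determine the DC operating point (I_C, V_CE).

I_C ≈ 3.7 mA, V_CE ≈ 15 V

Thevenize the base divider: V_Th = V_CC·R_2/(R_1+R_2) = 18×8.2/90.2 = 1.64 V, R_Th = R_1‖R_2 = 7.45 kΩ.
Base-emitter loop: V_Th = I_B·R_Th + V_BE + (β+1)I_B·R_E, so I_B = (1.64 − 0.7) / (7.45 + 251×0.22) = 0.0149 mA.
I_C = β·I_B = 250×0.0149 = 3.74 mA, and I_E = (β+1)I_B = 3.75 mA.
V_CE = V_CC − I_C·R_C − I_E·R_E = 18 − 3.74×0.68 − 3.75×0.22 = 14.6 V.
V_CE = 14.6 V > 0.2 V confirms active-region operation.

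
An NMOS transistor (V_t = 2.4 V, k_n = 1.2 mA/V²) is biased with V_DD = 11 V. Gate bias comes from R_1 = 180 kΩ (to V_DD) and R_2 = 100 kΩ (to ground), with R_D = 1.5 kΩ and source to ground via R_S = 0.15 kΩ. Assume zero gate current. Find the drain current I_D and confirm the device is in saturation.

V_G = V_DD·R_2/(R_1+R_2) = 11×100/280 = 3.93 V.
Assume saturation: I_D = (k_n/2)(V_GS − V_t)² with V_GS = V_G − I_D·R_S = 3.93 − 0.15·I_D.
Substituting gives 0.0135·I_D² − 1.28·I_D + 1.4 = 0, with roots I_D = 1.11 or 93.3 mA.
The root I_D = 93.3 mA gives V_GS = -10.1 V ≤ V_t, so take I_D = 1.11 mA.
Then V_GS = 3.76 V and V_DS = V_DD − I_D(R_D+R_S) = 11 − 1.11×1.65 = 9.16 V.
Saturation requires V_DS ≥ V_GS − V_t = 1.36 V; 9.16 ≥ 1.36 ✓.

I_D ≈ 1.1 mA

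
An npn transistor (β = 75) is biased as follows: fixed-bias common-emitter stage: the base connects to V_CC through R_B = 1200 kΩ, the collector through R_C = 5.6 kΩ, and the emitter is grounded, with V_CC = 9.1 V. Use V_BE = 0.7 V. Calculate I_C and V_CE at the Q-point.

Base loop: V_CC = I_B·R_B + V_BE, so I_B = (9.1 − 0.7)/1200 kΩ = 0.007 mA.
In the active region I_C = β·I_B = 75 × 0.007 = 0.525 mA.
Collector loop: V_CE = V_CC − I_C·R_C = 9.1 − 0.525×5.6 = 6.16 V.
Since V_CE = 6.16 V > V_CE(sat) ≈ 0.2 V, the transistor is in the active region as assumed.

I_C ≈ 0.53 mA, V_CE ≈ 6.2 V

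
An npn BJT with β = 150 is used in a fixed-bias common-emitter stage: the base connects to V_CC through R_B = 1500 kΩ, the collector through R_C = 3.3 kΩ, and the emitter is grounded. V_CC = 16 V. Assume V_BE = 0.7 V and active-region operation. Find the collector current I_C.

Base loop: V_CC = I_B·R_B + V_BE, so I_B = (16 − 0.7)/1500 kΩ = 0.0102 mA.
In the active region I_C = β·I_B = 150 × 0.0102 = 1.53 mA.
Collector loop: V_CE = V_CC − I_C·R_C = 16 − 1.53×3.3 = 11 V.
Since V_CE = 11 V > V_CE(sat) ≈ 0.2 V, the transistor is in the active region as assumed.

I_C ≈ 1.5 mA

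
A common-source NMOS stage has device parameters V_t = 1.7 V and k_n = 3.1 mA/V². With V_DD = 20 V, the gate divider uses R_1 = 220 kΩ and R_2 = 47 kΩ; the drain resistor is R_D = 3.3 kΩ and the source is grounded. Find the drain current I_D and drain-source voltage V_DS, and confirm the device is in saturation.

V_G = V_DD·R_2/(R_1+R_2) = 20×47/267 = 3.52 V. With the source grounded, V_GS = V_G = 3.52 V.
Assume saturation: I_D = (k_n/2)(V_GS − V_t)² = (3.1/2)×(3.52 − 1.7)² = 1.55×1.82² = 5.14 mA.
V_DS = V_DD − I_D·R_D = 20 − 5.14×3.3 = 3.05 V.
Saturation requires V_DS ≥ V_GS − V_t = 1.82 V; 3.05 ≥ 1.82 ✓.

I_D ≈ 5.1 mA, V_DS ≈ 3 V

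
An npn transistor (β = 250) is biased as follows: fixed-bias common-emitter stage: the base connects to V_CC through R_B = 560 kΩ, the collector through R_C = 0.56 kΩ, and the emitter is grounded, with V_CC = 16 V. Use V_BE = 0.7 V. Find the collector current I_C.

Base loop: V_CC = I_B·R_B + V_BE, so I_B = (16 − 0.7)/560 kΩ = 0.0273 mA.
In the active region I_C = β·I_B = 250 × 0.0273 = 6.83 mA.
Collector loop: V_CE = V_CC − I_C·R_C = 16 − 6.83×0.56 = 12.2 V.
Since V_CE = 12.2 V > V_CE(sat) ≈ 0.2 V, the transistor is in the active region as assumed.

I_C ≈ 6.8 mA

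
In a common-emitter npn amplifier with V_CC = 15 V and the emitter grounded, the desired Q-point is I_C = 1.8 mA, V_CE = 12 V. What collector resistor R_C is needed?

R_C ≈ 1.7 kΩ

Collector loop: V_CC = I_C·R_C + V_CE.
R_C = (V_CC − V_CE)/I_C = (15 − 12)/1.8 = 1.67 kΩ.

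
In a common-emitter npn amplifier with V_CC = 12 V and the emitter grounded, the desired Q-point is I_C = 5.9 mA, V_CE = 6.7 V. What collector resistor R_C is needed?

Collector loop: V_CC = I_C·R_C + V_CE.
R_C = (V_CC − V_CE)/I_C = (12 − 6.7)/5.9 = 0.898 kΩ.

R_C ≈ 0.9 kΩ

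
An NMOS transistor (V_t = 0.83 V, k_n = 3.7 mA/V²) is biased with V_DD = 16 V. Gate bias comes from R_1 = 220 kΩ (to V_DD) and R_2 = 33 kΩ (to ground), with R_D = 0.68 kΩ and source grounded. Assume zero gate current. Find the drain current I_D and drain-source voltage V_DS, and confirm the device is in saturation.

I_D ≈ 2.9 mA, V_DS ≈ 14 V

V_G = V_DD·R_2/(R_1+R_2) = 16×33/253 = 2.09 V. With the source grounded, V_GS = V_G = 2.09 V.
Assume saturation: I_D = (k_n/2)(V_GS − V_t)² = (3.7/2)×(2.09 − 0.83)² = 1.85×1.26² = 2.92 mA.
V_DS = V_DD − I_D·R_D = 16 − 2.92×0.68 = 14 V.
Saturation requires V_DS ≥ V_GS − V_t = 1.26 V; 14 ≥ 1.26 ✓.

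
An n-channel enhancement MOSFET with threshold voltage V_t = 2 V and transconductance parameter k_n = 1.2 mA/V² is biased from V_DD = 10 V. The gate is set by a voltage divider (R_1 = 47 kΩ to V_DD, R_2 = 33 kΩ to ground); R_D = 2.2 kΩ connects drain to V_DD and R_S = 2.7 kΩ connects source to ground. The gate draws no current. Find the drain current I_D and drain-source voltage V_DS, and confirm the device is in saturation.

I_D ≈ 0.46 mA, V_DS ≈ 7.7 V

V_G = V_DD·R_2/(R_1+R_2) = 10×33/80 = 4.12 V.
Assume saturation: I_D = (k_n/2)(V_GS − V_t)² with V_GS = V_G − I_D·R_S = 4.12 − 2.7·I_D.
Substituting gives 4.37·I_D² − 7.88·I_D + 2.71 = 0, with roots I_D = 0.462 or 1.34 mA.
The root I_D = 1.34 mA gives V_GS = 0.505 V ≤ V_t, so take I_D = 0.462 mA.
Then V_GS = 2.88 V and V_DS = V_DD − I_D(R_D+R_S) = 10 − 0.462×4.9 = 7.74 V.
Saturation requires V_DS ≥ V_GS − V_t = 0.878 V; 7.74 ≥ 0.878 ✓.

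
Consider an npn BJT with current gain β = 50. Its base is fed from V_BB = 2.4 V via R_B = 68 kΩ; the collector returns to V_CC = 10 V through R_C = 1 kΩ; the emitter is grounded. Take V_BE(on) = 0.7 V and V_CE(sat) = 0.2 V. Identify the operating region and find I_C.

active; I_C ≈ 1.2 mA

Assume active. Base-emitter loop: I_B = (V_BB − V_BE)/R_B = (2.4 − 0.7)/68 = 0.025 mA.
I_C = β·I_B = 50×0.025 = 1.25 mA.
V_CE = V_CC − I_C·R_C = 10 − 1.25×1 = 8.75 V > V_CE(sat), so the active-region assumption holds.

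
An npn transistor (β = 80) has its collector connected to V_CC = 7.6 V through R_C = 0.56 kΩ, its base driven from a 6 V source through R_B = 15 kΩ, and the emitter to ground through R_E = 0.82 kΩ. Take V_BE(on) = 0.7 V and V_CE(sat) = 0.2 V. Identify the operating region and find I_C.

active; I_C ≈ 5.2 mA

Assume active. Base-emitter loop: I_B = (V_BB − V_BE)/(R_B + (β+1)R_E) = (6 − 0.7)/(15 + 81×0.82) = 0.0651 mA.
I_C = β·I_B = 80×0.0651 = 5.21 mA.
V_CE = V_CC − I_C·R_C − I_E·R_E = 7.6 − 5.21×0.56 − 5.27×0.82 = 0.36 V > V_CE(sat), so the active-region assumption holds.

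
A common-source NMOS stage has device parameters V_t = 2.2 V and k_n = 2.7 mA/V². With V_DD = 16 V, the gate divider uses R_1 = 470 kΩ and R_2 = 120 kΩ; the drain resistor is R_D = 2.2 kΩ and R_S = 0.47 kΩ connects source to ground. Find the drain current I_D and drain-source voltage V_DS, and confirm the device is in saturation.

V_G = V_DD·R_2/(R_1+R_2) = 16×120/590 = 3.25 V.
Assume saturation: I_D = (k_n/2)(V_GS − V_t)² with V_GS = V_G − I_D·R_S = 3.25 − 0.47·I_D.
Substituting gives 0.298·I_D² − 2.34·I_D + 1.5 = 0, with roots I_D = 0.705 or 7.13 mA.
The root I_D = 7.13 mA gives V_GS = -0.0988 V ≤ V_t, so take I_D = 0.705 mA.
Then V_GS = 2.92 V and V_DS = V_DD − I_D(R_D+R_S) = 16 − 0.705×2.67 = 14.1 V.
Saturation requires V_DS ≥ V_GS − V_t = 0.723 V; 14.1 ≥ 0.723 ✓.

I_D ≈ 0.71 mA, V_DS ≈ 14 V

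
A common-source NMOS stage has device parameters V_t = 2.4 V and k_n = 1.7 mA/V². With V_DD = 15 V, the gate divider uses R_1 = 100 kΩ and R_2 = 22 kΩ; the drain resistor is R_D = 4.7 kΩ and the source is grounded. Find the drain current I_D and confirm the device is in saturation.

I_D ≈ 0.079 mA

V_G = V_DD·R_2/(R_1+R_2) = 15×22/122 = 2.7 V. With the source grounded, V_GS = V_G = 2.7 V.
Assume saturation: I_D = (k_n/2)(V_GS − V_t)² = (1.7/2)×(2.7 − 2.4)² = 0.85×0.305² = 0.079 mA.
V_DS = V_DD − I_D·R_D = 15 − 0.079×4.7 = 14.6 V.
Saturation requires V_DS ≥ V_GS − V_t = 0.305 V; 14.6 ≥ 0.305 ✓.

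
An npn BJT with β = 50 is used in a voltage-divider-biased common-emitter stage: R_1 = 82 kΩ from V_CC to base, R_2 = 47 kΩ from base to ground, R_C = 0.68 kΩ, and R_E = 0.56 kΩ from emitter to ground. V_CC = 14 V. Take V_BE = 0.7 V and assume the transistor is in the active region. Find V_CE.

Thevenize the base divider: V_Th = V_CC·R_2/(R_1+R_2) = 14×47/129 = 5.1 V, R_Th = R_1‖R_2 = 29.9 kΩ.
Base-emitter loop: V_Th = I_B·R_Th + V_BE + (β+1)I_B·R_E, so I_B = (5.1 − 0.7) / (29.9 + 51×0.56) = 0.0753 mA.
I_C = β·I_B = 50×0.0753 = 3.77 mA, and I_E = (β+1)I_B = 3.84 mA.
V_CE = V_CC − I_C·R_C − I_E·R_E = 14 − 3.77×0.68 − 3.84×0.56 = 9.29 V.
V_CE = 9.29 V > 0.2 V confirms active-region operation.

V_CE ≈ 9.3 V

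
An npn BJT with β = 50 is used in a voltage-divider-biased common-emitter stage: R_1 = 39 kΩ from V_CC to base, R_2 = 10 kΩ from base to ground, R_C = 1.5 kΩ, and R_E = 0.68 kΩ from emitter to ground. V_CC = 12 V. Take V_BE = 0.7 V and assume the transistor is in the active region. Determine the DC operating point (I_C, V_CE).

Thevenize the base divider: V_Th = V_CC·R_2/(R_1+R_2) = 12×10/49 = 2.45 V, R_Th = R_1‖R_2 = 7.96 kΩ.
Base-emitter loop: V_Th = I_B·R_Th + V_BE + (β+1)I_B·R_E, so I_B = (2.45 − 0.7) / (7.96 + 51×0.68) = 0.041 mA.
I_C = β·I_B = 50×0.041 = 2.05 mA, and I_E = (β+1)I_B = 2.09 mA.
V_CE = V_CC − I_C·R_C − I_E·R_E = 12 − 2.05×1.5 − 2.09×0.68 = 7.5 V.
V_CE = 7.5 V > 0.2 V confirms active-region operation.

I_C ≈ 2.1 mA, V_CE ≈ 7.5 V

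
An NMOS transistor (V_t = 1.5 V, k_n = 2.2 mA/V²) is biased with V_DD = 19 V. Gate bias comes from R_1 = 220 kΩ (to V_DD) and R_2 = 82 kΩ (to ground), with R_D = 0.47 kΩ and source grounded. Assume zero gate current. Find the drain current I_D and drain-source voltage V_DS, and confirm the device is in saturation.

V_G = V_DD·R_2/(R_1+R_2) = 19×82/302 = 5.16 V. With the source grounded, V_GS = V_G = 5.16 V.
Assume saturation: I_D = (k_n/2)(V_GS − V_t)² = (2.2/2)×(5.16 − 1.5)² = 1.1×3.66² = 14.7 mA.
V_DS = V_DD − I_D·R_D = 19 − 14.7×0.47 = 12.1 V.
Saturation requires V_DS ≥ V_GS − V_t = 3.66 V; 12.1 ≥ 3.66 ✓.

I_D ≈ 15 mA, V_DS ≈ 12 V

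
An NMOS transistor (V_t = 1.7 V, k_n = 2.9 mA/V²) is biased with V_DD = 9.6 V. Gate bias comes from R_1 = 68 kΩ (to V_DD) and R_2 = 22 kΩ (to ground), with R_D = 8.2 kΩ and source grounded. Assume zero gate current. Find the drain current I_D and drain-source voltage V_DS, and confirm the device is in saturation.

I_D ≈ 0.61 mA, V_DS ≈ 4.6 V

V_G = V_DD·R_2/(R_1+R_2) = 9.6×22/90 = 2.35 V. With the source grounded, V_GS = V_G = 2.35 V.
Assume saturation: I_D = (k_n/2)(V_GS − V_t)² = (2.9/2)×(2.35 − 1.7)² = 1.45×0.647² = 0.606 mA.
V_DS = V_DD − I_D·R_D = 9.6 − 0.606×8.2 = 4.63 V.
Saturation requires V_DS ≥ V_GS − V_t = 0.647 V; 4.63 ≥ 0.647 ✓.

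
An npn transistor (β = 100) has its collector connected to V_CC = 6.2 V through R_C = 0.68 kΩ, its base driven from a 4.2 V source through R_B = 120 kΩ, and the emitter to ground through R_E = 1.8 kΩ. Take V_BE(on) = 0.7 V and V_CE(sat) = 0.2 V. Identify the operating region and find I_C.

active; I_C ≈ 1.2 mA

Assume active. Base-emitter loop: I_B = (V_BB − V_BE)/(R_B + (β+1)R_E) = (4.2 − 0.7)/(120 + 101×1.8) = 0.0116 mA.
I_C = β·I_B = 100×0.0116 = 1.16 mA.
V_CE = V_CC − I_C·R_C − I_E·R_E = 6.2 − 1.16×0.68 − 1.17×1.8 = 3.3 V > V_CE(sat), so the active-region assumption holds.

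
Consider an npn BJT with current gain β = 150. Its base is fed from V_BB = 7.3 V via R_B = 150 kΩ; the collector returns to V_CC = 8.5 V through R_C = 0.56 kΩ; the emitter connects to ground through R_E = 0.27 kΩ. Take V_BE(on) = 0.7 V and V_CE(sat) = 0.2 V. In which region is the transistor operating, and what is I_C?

active; I_C ≈ 5.2 mA

Assume active. Base-emitter loop: I_B = (V_BB − V_BE)/(R_B + (β+1)R_E) = (7.3 − 0.7)/(150 + 151×0.27) = 0.0346 mA.
I_C = β·I_B = 150×0.0346 = 5.19 mA.
V_CE = V_CC − I_C·R_C − I_E·R_E = 8.5 − 5.19×0.56 − 5.22×0.27 = 4.18 V > V_CE(sat), so the active-region assumption holds.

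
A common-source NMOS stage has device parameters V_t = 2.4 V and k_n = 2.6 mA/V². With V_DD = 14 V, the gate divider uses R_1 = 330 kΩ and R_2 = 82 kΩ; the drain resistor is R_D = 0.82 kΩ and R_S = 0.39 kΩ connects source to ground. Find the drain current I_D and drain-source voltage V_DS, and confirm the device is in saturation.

I_D ≈ 0.14 mA, V_DS ≈ 14 V

V_G = V_DD·R_2/(R_1+R_2) = 14×82/412 = 2.79 V.
Assume saturation: I_D = (k_n/2)(V_GS − V_t)² with V_GS = V_G − I_D·R_S = 2.79 − 0.39·I_D.
Substituting gives 0.198·I_D² − 1.39·I_D + 0.194 = 0, with roots I_D = 0.142 or 6.9 mA.
The root I_D = 6.9 mA gives V_GS = 0.0967 V ≤ V_t, so take I_D = 0.142 mA.
Then V_GS = 2.73 V and V_DS = V_DD − I_D(R_D+R_S) = 14 − 0.142×1.21 = 13.8 V.
Saturation requires V_DS ≥ V_GS − V_t = 0.331 V; 13.8 ≥ 0.331 ✓.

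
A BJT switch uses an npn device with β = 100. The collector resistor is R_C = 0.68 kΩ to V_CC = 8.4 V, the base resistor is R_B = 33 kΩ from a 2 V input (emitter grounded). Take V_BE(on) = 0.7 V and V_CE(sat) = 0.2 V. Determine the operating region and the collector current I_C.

Assume active. Base-emitter loop: I_B = (V_BB − V_BE)/R_B = (2 − 0.7)/33 = 0.0394 mA.
I_C = β·I_B = 100×0.0394 = 3.94 mA.
V_CE = V_CC − I_C·R_C = 8.4 − 3.94×0.68 = 5.72 V > V_CE(sat), so the active-region assumption holds.

active; I_C ≈ 3.9 mA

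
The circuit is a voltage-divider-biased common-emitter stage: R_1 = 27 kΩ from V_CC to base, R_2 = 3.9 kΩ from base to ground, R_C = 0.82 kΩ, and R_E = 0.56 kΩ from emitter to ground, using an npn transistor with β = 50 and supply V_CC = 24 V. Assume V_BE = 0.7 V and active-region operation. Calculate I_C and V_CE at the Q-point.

Thevenize the base divider: V_Th = V_CC·R_2/(R_1+R_2) = 24×3.9/30.9 = 3.03 V, R_Th = R_1‖R_2 = 3.41 kΩ.
Base-emitter loop: V_Th = I_B·R_Th + V_BE + (β+1)I_B·R_E, so I_B = (3.03 − 0.7) / (3.41 + 51×0.56) = 0.0729 mA.
I_C = β·I_B = 50×0.0729 = 3.64 mA, and I_E = (β+1)I_B = 3.72 mA.
V_CE = V_CC − I_C·R_C − I_E·R_E = 24 − 3.64×0.82 − 3.72×0.56 = 18.9 V.
V_CE = 18.9 V > 0.2 V confirms active-region operation.

I_C ≈ 3.6 mA, V_CE ≈ 19 V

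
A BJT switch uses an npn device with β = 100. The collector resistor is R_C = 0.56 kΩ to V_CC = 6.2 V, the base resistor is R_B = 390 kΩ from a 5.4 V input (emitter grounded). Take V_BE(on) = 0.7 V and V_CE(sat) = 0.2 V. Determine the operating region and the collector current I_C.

Assume active. Base-emitter loop: I_B = (V_BB − V_BE)/R_B = (5.4 − 0.7)/390 = 0.0121 mA.
I_C = β·I_B = 100×0.0121 = 1.21 mA.
V_CE = V_CC − I_C·R_C = 6.2 − 1.21×0.56 = 5.53 V > V_CE(sat), so the active-region assumption holds.

active; I_C ≈ 1.2 mA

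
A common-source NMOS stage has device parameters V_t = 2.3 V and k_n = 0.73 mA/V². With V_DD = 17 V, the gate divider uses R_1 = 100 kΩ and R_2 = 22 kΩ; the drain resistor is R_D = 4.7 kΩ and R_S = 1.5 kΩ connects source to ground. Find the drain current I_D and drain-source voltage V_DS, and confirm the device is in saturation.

V_G = V_DD·R_2/(R_1+R_2) = 17×22/122 = 3.07 V.
Assume saturation: I_D = (k_n/2)(V_GS − V_t)² with V_GS = V_G − I_D·R_S = 3.07 − 1.5·I_D.
Substituting gives 0.821·I_D² − 1.84·I_D + 0.214 = 0, with roots I_D = 0.123 or 2.12 mA.
The root I_D = 2.12 mA gives V_GS = -0.107 V ≤ V_t, so take I_D = 0.123 mA.
Then V_GS = 2.88 V and V_DS = V_DD − I_D(R_D+R_S) = 17 − 0.123×6.2 = 16.2 V.
Saturation requires V_DS ≥ V_GS − V_t = 0.581 V; 16.2 ≥ 0.581 ✓.

I_D ≈ 0.12 mA, V_DS ≈ 16 V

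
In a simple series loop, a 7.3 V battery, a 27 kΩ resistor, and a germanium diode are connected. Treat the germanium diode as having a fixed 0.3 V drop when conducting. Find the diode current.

KVL around the loop: 7.3 = V_D + I·R = 0.3 + I × 27 kΩ.
So I = (7.3 − 0.3) / 27 kΩ = 7 / 27 = 0.259 mA.

I ≈ 0.26 mA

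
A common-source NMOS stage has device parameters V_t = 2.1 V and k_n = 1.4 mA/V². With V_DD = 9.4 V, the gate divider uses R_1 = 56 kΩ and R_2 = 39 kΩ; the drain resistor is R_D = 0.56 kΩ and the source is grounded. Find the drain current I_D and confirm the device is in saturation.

I_D ≈ 2.2 mA

V_G = V_DD·R_2/(R_1+R_2) = 9.4×39/95 = 3.86 V. With the source grounded, V_GS = V_G = 3.86 V.
Assume saturation: I_D = (k_n/2)(V_GS − V_t)² = (1.4/2)×(3.86 − 2.1)² = 0.7×1.76² = 2.17 mA.
V_DS = V_DD − I_D·R_D = 9.4 − 2.17×0.56 = 8.19 V.
Saturation requires V_DS ≥ V_GS − V_t = 1.76 V; 8.19 ≥ 1.76 ✓.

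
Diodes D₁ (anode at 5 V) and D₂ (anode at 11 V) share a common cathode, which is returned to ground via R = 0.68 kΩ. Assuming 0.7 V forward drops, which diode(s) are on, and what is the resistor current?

Assume both conduct. Then node N would need to be at both 5−0.7 = 4.3 V and 11−0.7 = 10.3 V, which is impossible.
Assume only D₂ conducts: V_N = 11 − 0.7 = 10.3 V, so I_R = 10.3/0.68 = 15.1 mA.
Check D₁: its anode-to-cathode voltage is 5 − 10.3 = -5.3 V < 0.7 V, so it is off. The assumption is consistent.

Only D₂ conducts; I_R ≈ 15 mA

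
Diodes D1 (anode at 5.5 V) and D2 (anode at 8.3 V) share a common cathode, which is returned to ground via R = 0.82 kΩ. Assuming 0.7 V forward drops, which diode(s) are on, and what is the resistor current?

Assume both conduct. Then node N would need to be at both 5.5−0.7 = 4.8 V and 8.3−0.7 = 7.6 V, which is impossible.
Assume only D2 conducts: V_N = 8.3 − 0.7 = 7.6 V, so I_R = 7.6/0.82 = 9.27 mA.
Check D1: its anode-to-cathode voltage is 5.5 − 7.6 = -2.1 V < 0.7 V, so it is off. The assumption is consistent.

Only D2 conducts; I_R ≈ 9.3 mA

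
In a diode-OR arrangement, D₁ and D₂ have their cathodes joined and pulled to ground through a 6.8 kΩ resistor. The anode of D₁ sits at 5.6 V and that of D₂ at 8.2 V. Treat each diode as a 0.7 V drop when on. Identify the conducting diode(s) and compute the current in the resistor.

Assume both conduct. Then node N would need to be at both 5.6−0.7 = 4.9 V and 8.2−0.7 = 7.5 V, which is impossible.
Assume only D₂ conducts: V_N = 8.2 − 0.7 = 7.5 V, so I_R = 7.5/6.8 = 1.1 mA.
Check D₁: its anode-to-cathode voltage is 5.6 − 7.5 = -1.9 V < 0.7 V, so it is off. The assumption is consistent.

Only D₂ conducts; I_R ≈ 1.1 mA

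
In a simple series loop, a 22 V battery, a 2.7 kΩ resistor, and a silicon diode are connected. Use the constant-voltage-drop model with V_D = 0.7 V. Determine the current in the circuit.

I ≈ 7.9 mA

KVL around the loop: 22 = V_D + I·R = 0.7 + I × 2.7 kΩ.
So I = (22 − 0.7) / 2.7 kΩ = 21.3 / 2.7 = 7.89 mA.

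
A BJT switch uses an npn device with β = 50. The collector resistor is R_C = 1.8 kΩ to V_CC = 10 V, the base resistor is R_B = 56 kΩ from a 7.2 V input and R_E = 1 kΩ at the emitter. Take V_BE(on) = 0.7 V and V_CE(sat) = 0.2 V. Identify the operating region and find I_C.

active; I_C ≈ 3 mA

Assume active. Base-emitter loop: I_B = (V_BB − V_BE)/(R_B + (β+1)R_E) = (7.2 − 0.7)/(56 + 51×1) = 0.0607 mA.
I_C = β·I_B = 50×0.0607 = 3.04 mA.
V_CE = V_CC − I_C·R_C − I_E·R_E = 10 − 3.04×1.8 − 3.1×1 = 1.43 V > V_CE(sat), so the active-region assumption holds.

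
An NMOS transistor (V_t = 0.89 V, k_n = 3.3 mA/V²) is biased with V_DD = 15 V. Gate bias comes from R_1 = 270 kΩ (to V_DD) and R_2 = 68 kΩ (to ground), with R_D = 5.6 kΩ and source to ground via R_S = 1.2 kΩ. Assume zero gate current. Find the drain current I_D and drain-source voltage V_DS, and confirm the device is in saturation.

I_D ≈ 1.1 mA, V_DS ≈ 7.6 V

V_G = V_DD·R_2/(R_1+R_2) = 15×68/338 = 3.02 V.
Assume saturation: I_D = (k_n/2)(V_GS − V_t)² with V_GS = V_G − I_D·R_S = 3.02 − 1.2·I_D.
Substituting gives 2.38·I_D² − 9.43·I_D + 7.47 = 0, with roots I_D = 1.09 or 2.87 mA.
The root I_D = 2.87 mA gives V_GS = -0.429 V ≤ V_t, so take I_D = 1.09 mA.
Then V_GS = 1.7 V and V_DS = V_DD − I_D(R_D+R_S) = 15 − 1.09×6.8 = 7.56 V.
Saturation requires V_DS ≥ V_GS − V_t = 0.814 V; 7.56 ≥ 0.814 ✓.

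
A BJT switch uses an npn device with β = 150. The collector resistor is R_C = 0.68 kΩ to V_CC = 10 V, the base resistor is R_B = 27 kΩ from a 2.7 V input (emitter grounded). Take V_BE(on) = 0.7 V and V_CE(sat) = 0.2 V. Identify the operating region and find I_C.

Assume active. Base-emitter loop: I_B = (V_BB − V_BE)/R_B = (2.7 − 0.7)/27 = 0.0741 mA.
I_C = β·I_B = 150×0.0741 = 11.1 mA.
V_CE = V_CC − I_C·R_C = 10 − 11.1×0.68 = 2.44 V > V_CE(sat), so the active-region assumption holds.

active; I_C ≈ 11 mA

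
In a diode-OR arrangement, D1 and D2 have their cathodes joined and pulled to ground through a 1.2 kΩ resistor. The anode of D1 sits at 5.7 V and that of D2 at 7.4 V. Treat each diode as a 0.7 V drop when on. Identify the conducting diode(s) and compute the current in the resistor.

Assume both conduct. Then node N would need to be at both 5.7−0.7 = 5 V and 7.4−0.7 = 6.7 V, which is impossible.
Assume only D2 conducts: V_N = 7.4 − 0.7 = 6.7 V, so I_R = 6.7/1.2 = 5.58 mA.
Check D1: its anode-to-cathode voltage is 5.7 − 6.7 = -1 V < 0.7 V, so it is off. The assumption is consistent.

Only D2 conducts; I_R ≈ 5.6 mA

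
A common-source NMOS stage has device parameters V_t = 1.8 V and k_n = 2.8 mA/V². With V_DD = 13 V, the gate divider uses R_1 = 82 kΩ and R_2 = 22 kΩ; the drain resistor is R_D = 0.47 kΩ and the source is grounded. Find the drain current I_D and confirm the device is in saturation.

I_D ≈ 1.3 mA

V_G = V_DD·R_2/(R_1+R_2) = 13×22/104 = 2.75 V. With the source grounded, V_GS = V_G = 2.75 V.
Assume saturation: I_D = (k_n/2)(V_GS − V_t)² = (2.8/2)×(2.75 − 1.8)² = 1.4×0.95² = 1.26 mA.
V_DS = V_DD − I_D·R_D = 13 − 1.26×0.47 = 12.4 V.
Saturation requires V_DS ≥ V_GS − V_t = 0.95 V; 12.4 ≥ 0.95 ✓.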